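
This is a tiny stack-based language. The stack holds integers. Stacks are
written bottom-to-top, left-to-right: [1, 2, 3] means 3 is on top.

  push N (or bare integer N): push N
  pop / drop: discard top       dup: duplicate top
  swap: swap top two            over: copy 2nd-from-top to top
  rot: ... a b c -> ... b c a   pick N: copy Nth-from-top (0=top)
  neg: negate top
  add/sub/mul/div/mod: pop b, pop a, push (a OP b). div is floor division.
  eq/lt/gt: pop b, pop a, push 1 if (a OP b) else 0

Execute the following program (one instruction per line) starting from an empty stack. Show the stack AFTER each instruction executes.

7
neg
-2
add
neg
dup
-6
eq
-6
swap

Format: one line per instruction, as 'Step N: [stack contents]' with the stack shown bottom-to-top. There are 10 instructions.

Step 1: [7]
Step 2: [-7]
Step 3: [-7, -2]
Step 4: [-9]
Step 5: [9]
Step 6: [9, 9]
Step 7: [9, 9, -6]
Step 8: [9, 0]
Step 9: [9, 0, -6]
Step 10: [9, -6, 0]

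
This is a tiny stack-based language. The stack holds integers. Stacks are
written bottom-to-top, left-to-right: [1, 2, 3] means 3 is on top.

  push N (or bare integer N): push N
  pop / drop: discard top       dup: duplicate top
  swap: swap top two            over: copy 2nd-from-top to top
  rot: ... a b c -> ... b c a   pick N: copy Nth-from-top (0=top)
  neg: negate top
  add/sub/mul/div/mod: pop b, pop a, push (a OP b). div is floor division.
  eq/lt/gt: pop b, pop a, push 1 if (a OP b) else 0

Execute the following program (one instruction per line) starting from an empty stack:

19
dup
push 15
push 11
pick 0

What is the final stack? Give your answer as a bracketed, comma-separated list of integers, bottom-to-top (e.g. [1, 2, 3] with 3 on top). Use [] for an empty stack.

Answer: [19, 19, 15, 11, 11]

Derivation:
After 'push 19': [19]
After 'dup': [19, 19]
After 'push 15': [19, 19, 15]
After 'push 11': [19, 19, 15, 11]
After 'pick 0': [19, 19, 15, 11, 11]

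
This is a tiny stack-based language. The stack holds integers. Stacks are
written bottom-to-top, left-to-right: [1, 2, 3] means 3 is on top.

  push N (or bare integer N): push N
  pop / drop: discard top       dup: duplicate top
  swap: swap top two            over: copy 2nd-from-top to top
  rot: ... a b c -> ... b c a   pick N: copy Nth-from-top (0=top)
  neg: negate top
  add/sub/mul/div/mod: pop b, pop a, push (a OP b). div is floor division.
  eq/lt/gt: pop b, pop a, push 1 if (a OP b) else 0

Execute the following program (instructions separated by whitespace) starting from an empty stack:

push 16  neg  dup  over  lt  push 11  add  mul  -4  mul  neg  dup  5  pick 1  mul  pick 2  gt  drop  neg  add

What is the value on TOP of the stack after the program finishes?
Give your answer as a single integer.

After 'push 16': [16]
After 'neg': [-16]
After 'dup': [-16, -16]
After 'over': [-16, -16, -16]
After 'lt': [-16, 0]
After 'push 11': [-16, 0, 11]
After 'add': [-16, 11]
After 'mul': [-176]
After 'push -4': [-176, -4]
After 'mul': [704]
After 'neg': [-704]
After 'dup': [-704, -704]
After 'push 5': [-704, -704, 5]
After 'pick 1': [-704, -704, 5, -704]
After 'mul': [-704, -704, -3520]
After 'pick 2': [-704, -704, -3520, -704]
After 'gt': [-704, -704, 0]
After 'drop': [-704, -704]
After 'neg': [-704, 704]
After 'add': [0]

Answer: 0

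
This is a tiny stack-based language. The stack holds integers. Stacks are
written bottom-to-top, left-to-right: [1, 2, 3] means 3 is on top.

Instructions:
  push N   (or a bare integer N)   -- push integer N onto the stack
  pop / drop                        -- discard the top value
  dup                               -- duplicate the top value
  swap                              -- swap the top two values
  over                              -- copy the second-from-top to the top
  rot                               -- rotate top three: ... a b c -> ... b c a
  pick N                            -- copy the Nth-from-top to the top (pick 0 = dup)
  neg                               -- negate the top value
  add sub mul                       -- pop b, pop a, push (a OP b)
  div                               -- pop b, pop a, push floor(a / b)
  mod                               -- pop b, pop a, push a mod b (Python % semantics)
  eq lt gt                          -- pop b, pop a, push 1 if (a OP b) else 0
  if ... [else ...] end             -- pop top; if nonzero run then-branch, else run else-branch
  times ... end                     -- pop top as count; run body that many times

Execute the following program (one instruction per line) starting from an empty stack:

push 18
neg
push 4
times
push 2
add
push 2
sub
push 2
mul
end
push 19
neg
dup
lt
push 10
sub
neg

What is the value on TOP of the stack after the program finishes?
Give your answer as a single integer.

After 'push 18': [18]
After 'neg': [-18]
After 'push 4': [-18, 4]
After 'times': [-18]
After 'push 2': [-18, 2]
After 'add': [-16]
After 'push 2': [-16, 2]
After 'sub': [-18]
After 'push 2': [-18, 2]
After 'mul': [-36]
  ...
After 'sub': [-144]
After 'push 2': [-144, 2]
After 'mul': [-288]
After 'push 19': [-288, 19]
After 'neg': [-288, -19]
After 'dup': [-288, -19, -19]
After 'lt': [-288, 0]
After 'push 10': [-288, 0, 10]
After 'sub': [-288, -10]
After 'neg': [-288, 10]

Answer: 10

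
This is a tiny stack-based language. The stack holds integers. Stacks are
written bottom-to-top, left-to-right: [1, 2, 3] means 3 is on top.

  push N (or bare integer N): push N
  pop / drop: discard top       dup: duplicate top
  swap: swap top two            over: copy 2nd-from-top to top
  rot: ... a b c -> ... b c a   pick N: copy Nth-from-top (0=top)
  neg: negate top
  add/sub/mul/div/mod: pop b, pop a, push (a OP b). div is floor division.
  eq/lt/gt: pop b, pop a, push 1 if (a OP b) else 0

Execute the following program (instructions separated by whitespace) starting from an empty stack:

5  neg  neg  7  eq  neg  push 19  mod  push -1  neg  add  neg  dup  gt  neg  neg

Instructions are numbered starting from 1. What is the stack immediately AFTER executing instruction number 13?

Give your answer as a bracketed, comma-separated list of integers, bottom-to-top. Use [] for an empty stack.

Step 1 ('5'): [5]
Step 2 ('neg'): [-5]
Step 3 ('neg'): [5]
Step 4 ('7'): [5, 7]
Step 5 ('eq'): [0]
Step 6 ('neg'): [0]
Step 7 ('push 19'): [0, 19]
Step 8 ('mod'): [0]
Step 9 ('push -1'): [0, -1]
Step 10 ('neg'): [0, 1]
Step 11 ('add'): [1]
Step 12 ('neg'): [-1]
Step 13 ('dup'): [-1, -1]

Answer: [-1, -1]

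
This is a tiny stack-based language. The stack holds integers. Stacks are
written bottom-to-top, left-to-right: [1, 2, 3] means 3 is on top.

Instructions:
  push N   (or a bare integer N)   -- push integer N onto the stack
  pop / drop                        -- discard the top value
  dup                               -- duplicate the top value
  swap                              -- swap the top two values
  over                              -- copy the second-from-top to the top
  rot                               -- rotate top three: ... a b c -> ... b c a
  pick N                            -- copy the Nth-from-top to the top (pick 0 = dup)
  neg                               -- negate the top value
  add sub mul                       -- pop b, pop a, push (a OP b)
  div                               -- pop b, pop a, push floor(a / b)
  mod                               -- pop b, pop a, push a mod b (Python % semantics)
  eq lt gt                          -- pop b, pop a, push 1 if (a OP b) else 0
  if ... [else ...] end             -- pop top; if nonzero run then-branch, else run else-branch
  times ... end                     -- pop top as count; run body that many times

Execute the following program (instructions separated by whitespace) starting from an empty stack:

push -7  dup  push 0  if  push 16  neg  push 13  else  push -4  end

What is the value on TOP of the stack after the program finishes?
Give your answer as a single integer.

Answer: -4

Derivation:
After 'push -7': [-7]
After 'dup': [-7, -7]
After 'push 0': [-7, -7, 0]
After 'if': [-7, -7]
After 'push -4': [-7, -7, -4]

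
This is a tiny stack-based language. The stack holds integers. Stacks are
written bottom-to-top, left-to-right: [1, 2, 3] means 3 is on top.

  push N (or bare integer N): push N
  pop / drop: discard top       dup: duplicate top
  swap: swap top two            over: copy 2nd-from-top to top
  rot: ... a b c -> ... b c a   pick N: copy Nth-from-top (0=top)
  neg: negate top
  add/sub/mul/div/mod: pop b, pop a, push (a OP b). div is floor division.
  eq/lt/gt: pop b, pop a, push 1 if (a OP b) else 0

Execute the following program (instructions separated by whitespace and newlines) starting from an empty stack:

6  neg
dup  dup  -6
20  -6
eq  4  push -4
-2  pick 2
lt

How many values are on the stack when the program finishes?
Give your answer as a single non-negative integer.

After 'push 6': stack = [6] (depth 1)
After 'neg': stack = [-6] (depth 1)
After 'dup': stack = [-6, -6] (depth 2)
After 'dup': stack = [-6, -6, -6] (depth 3)
After 'push -6': stack = [-6, -6, -6, -6] (depth 4)
After 'push 20': stack = [-6, -6, -6, -6, 20] (depth 5)
After 'push -6': stack = [-6, -6, -6, -6, 20, -6] (depth 6)
After 'eq': stack = [-6, -6, -6, -6, 0] (depth 5)
After 'push 4': stack = [-6, -6, -6, -6, 0, 4] (depth 6)
After 'push -4': stack = [-6, -6, -6, -6, 0, 4, -4] (depth 7)
After 'push -2': stack = [-6, -6, -6, -6, 0, 4, -4, -2] (depth 8)
After 'pick 2': stack = [-6, -6, -6, -6, 0, 4, -4, -2, 4] (depth 9)
After 'lt': stack = [-6, -6, -6, -6, 0, 4, -4, 1] (depth 8)

Answer: 8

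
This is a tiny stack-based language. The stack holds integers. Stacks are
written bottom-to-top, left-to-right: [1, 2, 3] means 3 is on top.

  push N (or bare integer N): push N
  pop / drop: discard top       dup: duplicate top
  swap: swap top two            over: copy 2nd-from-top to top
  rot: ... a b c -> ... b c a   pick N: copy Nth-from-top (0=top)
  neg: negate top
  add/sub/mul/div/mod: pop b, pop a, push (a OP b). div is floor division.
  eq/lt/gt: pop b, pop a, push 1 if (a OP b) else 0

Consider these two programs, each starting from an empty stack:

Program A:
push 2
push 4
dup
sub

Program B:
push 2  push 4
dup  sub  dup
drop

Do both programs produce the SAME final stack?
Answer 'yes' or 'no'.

Answer: yes

Derivation:
Program A trace:
  After 'push 2': [2]
  After 'push 4': [2, 4]
  After 'dup': [2, 4, 4]
  After 'sub': [2, 0]
Program A final stack: [2, 0]

Program B trace:
  After 'push 2': [2]
  After 'push 4': [2, 4]
  After 'dup': [2, 4, 4]
  After 'sub': [2, 0]
  After 'dup': [2, 0, 0]
  After 'drop': [2, 0]
Program B final stack: [2, 0]
Same: yes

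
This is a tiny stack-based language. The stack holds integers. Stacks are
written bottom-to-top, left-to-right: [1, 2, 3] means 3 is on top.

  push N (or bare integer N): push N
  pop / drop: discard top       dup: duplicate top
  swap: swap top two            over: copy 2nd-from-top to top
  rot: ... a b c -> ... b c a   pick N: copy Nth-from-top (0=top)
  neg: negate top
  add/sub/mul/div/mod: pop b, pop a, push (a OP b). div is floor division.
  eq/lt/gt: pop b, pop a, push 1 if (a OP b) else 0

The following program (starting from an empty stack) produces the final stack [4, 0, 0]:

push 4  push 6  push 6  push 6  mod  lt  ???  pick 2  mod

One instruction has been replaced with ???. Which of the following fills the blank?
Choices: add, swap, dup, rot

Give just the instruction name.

Answer: dup

Derivation:
Stack before ???: [4, 0]
Stack after ???:  [4, 0, 0]
Checking each choice:
  add: stack underflow (need 3, have 1)
  swap: stack underflow (need 3, have 2)
  dup: MATCH
  rot: stack underflow (need 3, have 2)


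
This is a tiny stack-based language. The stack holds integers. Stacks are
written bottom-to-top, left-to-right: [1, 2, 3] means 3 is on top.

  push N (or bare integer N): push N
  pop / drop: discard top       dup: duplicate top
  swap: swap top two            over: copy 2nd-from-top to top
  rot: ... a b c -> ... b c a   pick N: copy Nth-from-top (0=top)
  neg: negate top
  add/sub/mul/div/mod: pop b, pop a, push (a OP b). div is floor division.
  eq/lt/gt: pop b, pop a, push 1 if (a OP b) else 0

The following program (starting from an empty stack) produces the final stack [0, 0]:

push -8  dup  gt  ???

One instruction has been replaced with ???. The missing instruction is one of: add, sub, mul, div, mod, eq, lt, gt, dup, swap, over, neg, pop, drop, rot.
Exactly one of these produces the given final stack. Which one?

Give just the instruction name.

Stack before ???: [0]
Stack after ???:  [0, 0]
The instruction that transforms [0] -> [0, 0] is: dup

Answer: dup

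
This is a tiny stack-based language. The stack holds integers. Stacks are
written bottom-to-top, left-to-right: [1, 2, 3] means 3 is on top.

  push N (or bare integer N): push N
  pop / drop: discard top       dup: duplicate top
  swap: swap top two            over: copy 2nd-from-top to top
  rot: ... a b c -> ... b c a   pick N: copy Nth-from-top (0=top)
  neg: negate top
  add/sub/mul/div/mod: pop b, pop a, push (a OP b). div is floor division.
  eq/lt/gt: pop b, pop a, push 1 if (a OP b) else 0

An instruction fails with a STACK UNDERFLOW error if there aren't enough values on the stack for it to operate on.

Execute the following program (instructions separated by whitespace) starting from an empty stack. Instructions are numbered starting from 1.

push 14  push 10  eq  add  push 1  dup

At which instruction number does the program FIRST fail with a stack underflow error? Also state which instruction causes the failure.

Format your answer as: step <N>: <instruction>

Step 1 ('push 14'): stack = [14], depth = 1
Step 2 ('push 10'): stack = [14, 10], depth = 2
Step 3 ('eq'): stack = [0], depth = 1
Step 4 ('add'): needs 2 value(s) but depth is 1 — STACK UNDERFLOW

Answer: step 4: add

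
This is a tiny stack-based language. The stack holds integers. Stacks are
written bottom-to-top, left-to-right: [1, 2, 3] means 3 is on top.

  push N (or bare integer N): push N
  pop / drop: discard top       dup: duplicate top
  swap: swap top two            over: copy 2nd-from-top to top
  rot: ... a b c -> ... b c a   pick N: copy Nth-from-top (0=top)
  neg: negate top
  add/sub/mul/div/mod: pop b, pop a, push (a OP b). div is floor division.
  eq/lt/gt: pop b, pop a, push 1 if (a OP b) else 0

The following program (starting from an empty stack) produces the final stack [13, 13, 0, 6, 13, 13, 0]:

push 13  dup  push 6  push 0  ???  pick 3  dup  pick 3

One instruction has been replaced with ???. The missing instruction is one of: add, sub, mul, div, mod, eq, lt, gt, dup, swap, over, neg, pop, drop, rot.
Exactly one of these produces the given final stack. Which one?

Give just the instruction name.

Stack before ???: [13, 13, 6, 0]
Stack after ???:  [13, 13, 0, 6]
The instruction that transforms [13, 13, 6, 0] -> [13, 13, 0, 6] is: swap

Answer: swap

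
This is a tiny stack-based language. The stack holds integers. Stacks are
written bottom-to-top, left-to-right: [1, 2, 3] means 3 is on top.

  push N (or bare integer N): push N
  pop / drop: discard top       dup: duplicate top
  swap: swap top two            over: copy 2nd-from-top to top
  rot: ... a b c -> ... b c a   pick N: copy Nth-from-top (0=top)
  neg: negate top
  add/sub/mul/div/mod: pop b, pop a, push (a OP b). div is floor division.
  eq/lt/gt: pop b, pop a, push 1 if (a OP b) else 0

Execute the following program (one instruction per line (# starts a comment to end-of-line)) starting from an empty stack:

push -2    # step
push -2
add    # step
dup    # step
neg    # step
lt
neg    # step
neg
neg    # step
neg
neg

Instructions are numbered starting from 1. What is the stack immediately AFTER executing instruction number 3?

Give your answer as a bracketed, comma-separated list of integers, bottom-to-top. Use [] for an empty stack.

Answer: [-4]

Derivation:
Step 1 ('push -2'): [-2]
Step 2 ('push -2'): [-2, -2]
Step 3 ('add'): [-4]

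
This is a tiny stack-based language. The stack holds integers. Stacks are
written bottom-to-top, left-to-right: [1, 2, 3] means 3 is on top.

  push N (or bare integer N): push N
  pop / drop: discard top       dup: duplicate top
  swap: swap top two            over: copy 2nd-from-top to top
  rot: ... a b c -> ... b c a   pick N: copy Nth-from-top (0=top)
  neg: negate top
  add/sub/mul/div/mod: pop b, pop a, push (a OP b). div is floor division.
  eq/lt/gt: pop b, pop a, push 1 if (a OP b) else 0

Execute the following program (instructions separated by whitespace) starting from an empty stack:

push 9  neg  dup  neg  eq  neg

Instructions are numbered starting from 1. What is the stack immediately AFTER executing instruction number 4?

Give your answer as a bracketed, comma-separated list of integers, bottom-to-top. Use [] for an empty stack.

Step 1 ('push 9'): [9]
Step 2 ('neg'): [-9]
Step 3 ('dup'): [-9, -9]
Step 4 ('neg'): [-9, 9]

Answer: [-9, 9]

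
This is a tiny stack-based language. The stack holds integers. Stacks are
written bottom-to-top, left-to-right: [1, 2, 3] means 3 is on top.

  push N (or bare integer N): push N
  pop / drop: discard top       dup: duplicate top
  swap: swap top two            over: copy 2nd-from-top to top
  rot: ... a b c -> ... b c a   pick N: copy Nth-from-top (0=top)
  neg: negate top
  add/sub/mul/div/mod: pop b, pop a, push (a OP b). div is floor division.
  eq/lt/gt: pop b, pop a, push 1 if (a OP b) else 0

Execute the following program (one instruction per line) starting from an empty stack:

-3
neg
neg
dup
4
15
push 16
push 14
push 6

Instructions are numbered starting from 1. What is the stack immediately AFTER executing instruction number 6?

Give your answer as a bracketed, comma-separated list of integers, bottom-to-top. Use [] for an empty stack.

Answer: [-3, -3, 4, 15]

Derivation:
Step 1 ('-3'): [-3]
Step 2 ('neg'): [3]
Step 3 ('neg'): [-3]
Step 4 ('dup'): [-3, -3]
Step 5 ('4'): [-3, -3, 4]
Step 6 ('15'): [-3, -3, 4, 15]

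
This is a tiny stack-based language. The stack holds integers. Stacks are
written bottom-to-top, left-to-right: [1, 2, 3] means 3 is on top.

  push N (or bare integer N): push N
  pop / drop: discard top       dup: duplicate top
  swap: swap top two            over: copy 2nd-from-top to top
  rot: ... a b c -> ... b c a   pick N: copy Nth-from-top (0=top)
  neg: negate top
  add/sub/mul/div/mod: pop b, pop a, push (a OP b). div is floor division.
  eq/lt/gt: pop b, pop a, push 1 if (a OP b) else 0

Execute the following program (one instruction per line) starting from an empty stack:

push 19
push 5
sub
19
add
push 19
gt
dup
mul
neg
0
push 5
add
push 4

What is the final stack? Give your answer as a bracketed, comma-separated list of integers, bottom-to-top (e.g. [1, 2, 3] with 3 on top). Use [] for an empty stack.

After 'push 19': [19]
After 'push 5': [19, 5]
After 'sub': [14]
After 'push 19': [14, 19]
After 'add': [33]
After 'push 19': [33, 19]
After 'gt': [1]
After 'dup': [1, 1]
After 'mul': [1]
After 'neg': [-1]
After 'push 0': [-1, 0]
After 'push 5': [-1, 0, 5]
After 'add': [-1, 5]
After 'push 4': [-1, 5, 4]

Answer: [-1, 5, 4]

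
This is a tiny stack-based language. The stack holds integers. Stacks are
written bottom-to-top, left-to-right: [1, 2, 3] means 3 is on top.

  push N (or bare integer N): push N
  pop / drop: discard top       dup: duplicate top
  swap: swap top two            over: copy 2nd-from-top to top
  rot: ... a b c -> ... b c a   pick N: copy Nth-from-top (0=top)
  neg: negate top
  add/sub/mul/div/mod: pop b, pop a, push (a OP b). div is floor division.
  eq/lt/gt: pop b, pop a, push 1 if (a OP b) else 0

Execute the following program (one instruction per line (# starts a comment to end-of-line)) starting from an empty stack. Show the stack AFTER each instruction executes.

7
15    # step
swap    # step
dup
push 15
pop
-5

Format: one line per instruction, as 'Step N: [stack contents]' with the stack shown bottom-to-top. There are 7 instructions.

Step 1: [7]
Step 2: [7, 15]
Step 3: [15, 7]
Step 4: [15, 7, 7]
Step 5: [15, 7, 7, 15]
Step 6: [15, 7, 7]
Step 7: [15, 7, 7, -5]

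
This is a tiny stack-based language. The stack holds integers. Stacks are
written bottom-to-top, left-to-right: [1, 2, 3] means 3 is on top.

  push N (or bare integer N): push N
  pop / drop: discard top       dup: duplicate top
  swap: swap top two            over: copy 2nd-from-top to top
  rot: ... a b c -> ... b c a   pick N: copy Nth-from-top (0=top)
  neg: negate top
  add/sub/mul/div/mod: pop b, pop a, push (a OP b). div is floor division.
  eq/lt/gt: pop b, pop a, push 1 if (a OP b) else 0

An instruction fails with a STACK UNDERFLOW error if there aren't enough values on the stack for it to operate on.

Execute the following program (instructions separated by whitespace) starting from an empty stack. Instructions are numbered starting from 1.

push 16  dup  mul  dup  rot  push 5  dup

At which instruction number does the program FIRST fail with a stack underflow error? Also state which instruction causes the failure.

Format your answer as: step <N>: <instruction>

Answer: step 5: rot

Derivation:
Step 1 ('push 16'): stack = [16], depth = 1
Step 2 ('dup'): stack = [16, 16], depth = 2
Step 3 ('mul'): stack = [256], depth = 1
Step 4 ('dup'): stack = [256, 256], depth = 2
Step 5 ('rot'): needs 3 value(s) but depth is 2 — STACK UNDERFLOW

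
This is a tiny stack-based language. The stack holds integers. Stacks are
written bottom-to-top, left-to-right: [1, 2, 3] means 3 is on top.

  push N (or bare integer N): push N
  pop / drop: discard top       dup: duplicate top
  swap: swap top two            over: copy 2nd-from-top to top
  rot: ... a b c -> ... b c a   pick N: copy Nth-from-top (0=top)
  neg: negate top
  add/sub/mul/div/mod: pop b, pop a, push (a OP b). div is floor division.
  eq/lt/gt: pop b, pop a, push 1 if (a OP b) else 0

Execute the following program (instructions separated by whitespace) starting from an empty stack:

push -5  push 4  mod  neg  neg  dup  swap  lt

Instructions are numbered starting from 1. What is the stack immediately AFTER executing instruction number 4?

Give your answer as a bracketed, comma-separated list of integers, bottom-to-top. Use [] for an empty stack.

Answer: [-3]

Derivation:
Step 1 ('push -5'): [-5]
Step 2 ('push 4'): [-5, 4]
Step 3 ('mod'): [3]
Step 4 ('neg'): [-3]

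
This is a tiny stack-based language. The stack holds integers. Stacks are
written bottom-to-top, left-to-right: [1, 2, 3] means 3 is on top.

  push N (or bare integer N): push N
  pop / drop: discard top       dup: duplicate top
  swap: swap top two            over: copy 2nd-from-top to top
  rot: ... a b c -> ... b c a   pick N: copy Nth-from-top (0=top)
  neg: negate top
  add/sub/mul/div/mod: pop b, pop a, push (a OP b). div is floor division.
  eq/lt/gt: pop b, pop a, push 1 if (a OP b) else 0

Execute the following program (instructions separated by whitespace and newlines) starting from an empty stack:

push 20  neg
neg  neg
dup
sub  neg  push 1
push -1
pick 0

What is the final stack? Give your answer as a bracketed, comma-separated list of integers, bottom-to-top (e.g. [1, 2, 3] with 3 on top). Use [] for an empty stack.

Answer: [0, 1, -1, -1]

Derivation:
After 'push 20': [20]
After 'neg': [-20]
After 'neg': [20]
After 'neg': [-20]
After 'dup': [-20, -20]
After 'sub': [0]
After 'neg': [0]
After 'push 1': [0, 1]
After 'push -1': [0, 1, -1]
After 'pick 0': [0, 1, -1, -1]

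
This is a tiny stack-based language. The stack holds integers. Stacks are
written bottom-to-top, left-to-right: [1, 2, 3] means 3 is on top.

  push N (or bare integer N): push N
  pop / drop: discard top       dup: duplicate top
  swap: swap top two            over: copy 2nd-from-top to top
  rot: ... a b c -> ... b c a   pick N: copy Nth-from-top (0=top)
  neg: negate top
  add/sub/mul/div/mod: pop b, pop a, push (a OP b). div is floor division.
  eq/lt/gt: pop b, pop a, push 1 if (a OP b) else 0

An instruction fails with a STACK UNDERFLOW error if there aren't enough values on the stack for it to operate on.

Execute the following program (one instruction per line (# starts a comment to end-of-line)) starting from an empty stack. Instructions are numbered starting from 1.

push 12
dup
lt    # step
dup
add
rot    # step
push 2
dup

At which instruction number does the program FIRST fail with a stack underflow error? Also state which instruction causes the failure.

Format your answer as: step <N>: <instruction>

Step 1 ('push 12'): stack = [12], depth = 1
Step 2 ('dup'): stack = [12, 12], depth = 2
Step 3 ('lt'): stack = [0], depth = 1
Step 4 ('dup'): stack = [0, 0], depth = 2
Step 5 ('add'): stack = [0], depth = 1
Step 6 ('rot'): needs 3 value(s) but depth is 1 — STACK UNDERFLOW

Answer: step 6: rot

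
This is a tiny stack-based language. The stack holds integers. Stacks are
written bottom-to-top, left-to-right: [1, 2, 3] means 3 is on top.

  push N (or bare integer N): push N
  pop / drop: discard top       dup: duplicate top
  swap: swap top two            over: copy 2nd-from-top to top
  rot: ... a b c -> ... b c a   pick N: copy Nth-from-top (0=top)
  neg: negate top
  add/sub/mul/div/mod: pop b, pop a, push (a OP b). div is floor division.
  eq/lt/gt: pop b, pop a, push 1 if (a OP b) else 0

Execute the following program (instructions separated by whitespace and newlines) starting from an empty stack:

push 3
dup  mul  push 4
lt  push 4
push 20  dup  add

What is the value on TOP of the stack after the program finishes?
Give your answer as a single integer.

After 'push 3': [3]
After 'dup': [3, 3]
After 'mul': [9]
After 'push 4': [9, 4]
After 'lt': [0]
After 'push 4': [0, 4]
After 'push 20': [0, 4, 20]
After 'dup': [0, 4, 20, 20]
After 'add': [0, 4, 40]

Answer: 40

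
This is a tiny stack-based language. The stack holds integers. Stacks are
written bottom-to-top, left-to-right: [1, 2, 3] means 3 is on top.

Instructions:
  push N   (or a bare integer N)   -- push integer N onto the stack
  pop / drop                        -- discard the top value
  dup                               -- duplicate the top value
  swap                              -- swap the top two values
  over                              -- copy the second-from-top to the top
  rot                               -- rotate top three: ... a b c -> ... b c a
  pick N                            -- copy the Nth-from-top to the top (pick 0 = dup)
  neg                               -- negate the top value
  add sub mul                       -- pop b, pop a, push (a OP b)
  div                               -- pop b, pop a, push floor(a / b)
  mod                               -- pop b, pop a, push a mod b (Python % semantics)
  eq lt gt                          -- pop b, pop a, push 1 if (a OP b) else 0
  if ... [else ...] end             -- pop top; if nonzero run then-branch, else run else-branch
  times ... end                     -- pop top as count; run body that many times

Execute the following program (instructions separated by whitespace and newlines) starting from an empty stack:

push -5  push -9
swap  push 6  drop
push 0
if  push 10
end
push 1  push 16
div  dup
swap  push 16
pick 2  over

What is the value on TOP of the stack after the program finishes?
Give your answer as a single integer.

Answer: 16

Derivation:
After 'push -5': [-5]
After 'push -9': [-5, -9]
After 'swap': [-9, -5]
After 'push 6': [-9, -5, 6]
After 'drop': [-9, -5]
After 'push 0': [-9, -5, 0]
After 'if': [-9, -5]
After 'push 1': [-9, -5, 1]
After 'push 16': [-9, -5, 1, 16]
After 'div': [-9, -5, 0]
After 'dup': [-9, -5, 0, 0]
After 'swap': [-9, -5, 0, 0]
After 'push 16': [-9, -5, 0, 0, 16]
After 'pick 2': [-9, -5, 0, 0, 16, 0]
After 'over': [-9, -5, 0, 0, 16, 0, 16]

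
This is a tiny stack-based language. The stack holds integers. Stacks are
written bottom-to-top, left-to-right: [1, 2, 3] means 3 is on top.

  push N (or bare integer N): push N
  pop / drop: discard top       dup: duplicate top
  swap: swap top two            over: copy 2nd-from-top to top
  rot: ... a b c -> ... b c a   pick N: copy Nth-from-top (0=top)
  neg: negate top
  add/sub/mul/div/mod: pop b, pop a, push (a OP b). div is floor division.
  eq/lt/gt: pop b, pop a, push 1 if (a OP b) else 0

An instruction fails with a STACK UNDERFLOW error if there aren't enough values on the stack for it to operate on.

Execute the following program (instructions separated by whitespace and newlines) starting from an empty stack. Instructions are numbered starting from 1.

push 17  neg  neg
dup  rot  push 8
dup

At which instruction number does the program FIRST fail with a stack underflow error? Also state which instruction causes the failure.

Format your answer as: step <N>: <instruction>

Answer: step 5: rot

Derivation:
Step 1 ('push 17'): stack = [17], depth = 1
Step 2 ('neg'): stack = [-17], depth = 1
Step 3 ('neg'): stack = [17], depth = 1
Step 4 ('dup'): stack = [17, 17], depth = 2
Step 5 ('rot'): needs 3 value(s) but depth is 2 — STACK UNDERFLOW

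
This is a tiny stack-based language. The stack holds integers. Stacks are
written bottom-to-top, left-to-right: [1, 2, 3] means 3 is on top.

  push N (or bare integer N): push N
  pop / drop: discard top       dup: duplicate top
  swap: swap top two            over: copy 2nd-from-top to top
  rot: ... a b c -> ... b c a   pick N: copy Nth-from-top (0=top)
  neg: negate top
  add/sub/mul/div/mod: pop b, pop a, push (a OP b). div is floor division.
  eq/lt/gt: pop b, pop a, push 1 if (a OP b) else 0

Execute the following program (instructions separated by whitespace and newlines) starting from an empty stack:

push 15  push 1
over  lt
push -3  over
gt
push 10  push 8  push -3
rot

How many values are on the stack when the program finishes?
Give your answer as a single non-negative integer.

Answer: 6

Derivation:
After 'push 15': stack = [15] (depth 1)
After 'push 1': stack = [15, 1] (depth 2)
After 'over': stack = [15, 1, 15] (depth 3)
After 'lt': stack = [15, 1] (depth 2)
After 'push -3': stack = [15, 1, -3] (depth 3)
After 'over': stack = [15, 1, -3, 1] (depth 4)
After 'gt': stack = [15, 1, 0] (depth 3)
After 'push 10': stack = [15, 1, 0, 10] (depth 4)
After 'push 8': stack = [15, 1, 0, 10, 8] (depth 5)
After 'push -3': stack = [15, 1, 0, 10, 8, -3] (depth 6)
After 'rot': stack = [15, 1, 0, 8, -3, 10] (depth 6)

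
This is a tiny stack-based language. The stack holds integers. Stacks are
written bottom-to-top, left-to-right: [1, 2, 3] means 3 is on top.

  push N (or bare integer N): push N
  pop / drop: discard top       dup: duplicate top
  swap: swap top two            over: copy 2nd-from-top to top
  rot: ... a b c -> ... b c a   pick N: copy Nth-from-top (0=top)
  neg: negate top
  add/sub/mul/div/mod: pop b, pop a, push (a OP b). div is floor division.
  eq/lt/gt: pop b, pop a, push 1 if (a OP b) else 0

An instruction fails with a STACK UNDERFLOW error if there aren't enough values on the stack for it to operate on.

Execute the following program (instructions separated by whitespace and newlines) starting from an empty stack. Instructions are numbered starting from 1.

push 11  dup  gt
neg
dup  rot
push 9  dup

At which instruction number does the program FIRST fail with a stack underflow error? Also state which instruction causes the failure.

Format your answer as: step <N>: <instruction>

Step 1 ('push 11'): stack = [11], depth = 1
Step 2 ('dup'): stack = [11, 11], depth = 2
Step 3 ('gt'): stack = [0], depth = 1
Step 4 ('neg'): stack = [0], depth = 1
Step 5 ('dup'): stack = [0, 0], depth = 2
Step 6 ('rot'): needs 3 value(s) but depth is 2 — STACK UNDERFLOW

Answer: step 6: rot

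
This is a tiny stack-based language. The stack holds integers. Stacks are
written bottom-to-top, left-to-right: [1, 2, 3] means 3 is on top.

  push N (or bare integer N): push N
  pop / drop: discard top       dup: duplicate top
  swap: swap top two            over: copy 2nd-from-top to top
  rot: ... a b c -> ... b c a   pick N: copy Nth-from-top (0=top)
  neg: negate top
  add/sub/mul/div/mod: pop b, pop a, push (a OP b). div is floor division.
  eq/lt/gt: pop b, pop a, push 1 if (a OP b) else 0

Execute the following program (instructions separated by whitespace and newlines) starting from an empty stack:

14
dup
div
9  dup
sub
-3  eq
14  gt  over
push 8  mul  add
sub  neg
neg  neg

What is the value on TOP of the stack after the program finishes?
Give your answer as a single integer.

After 'push 14': [14]
After 'dup': [14, 14]
After 'div': [1]
After 'push 9': [1, 9]
After 'dup': [1, 9, 9]
After 'sub': [1, 0]
After 'push -3': [1, 0, -3]
After 'eq': [1, 0]
After 'push 14': [1, 0, 14]
After 'gt': [1, 0]
After 'over': [1, 0, 1]
After 'push 8': [1, 0, 1, 8]
After 'mul': [1, 0, 8]
After 'add': [1, 8]
After 'sub': [-7]
After 'neg': [7]
After 'neg': [-7]
After 'neg': [7]

Answer: 7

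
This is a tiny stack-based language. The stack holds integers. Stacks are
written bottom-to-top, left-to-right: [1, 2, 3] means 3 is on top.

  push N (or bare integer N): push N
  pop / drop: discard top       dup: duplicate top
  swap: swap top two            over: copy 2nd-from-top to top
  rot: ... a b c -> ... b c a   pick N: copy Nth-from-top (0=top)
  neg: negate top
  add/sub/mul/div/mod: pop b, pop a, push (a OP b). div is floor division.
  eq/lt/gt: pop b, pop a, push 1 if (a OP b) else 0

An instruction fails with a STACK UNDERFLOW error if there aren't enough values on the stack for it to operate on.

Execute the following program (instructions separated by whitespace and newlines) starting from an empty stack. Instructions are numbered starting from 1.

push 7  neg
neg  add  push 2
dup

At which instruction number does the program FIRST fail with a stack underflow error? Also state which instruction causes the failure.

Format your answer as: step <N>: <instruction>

Step 1 ('push 7'): stack = [7], depth = 1
Step 2 ('neg'): stack = [-7], depth = 1
Step 3 ('neg'): stack = [7], depth = 1
Step 4 ('add'): needs 2 value(s) but depth is 1 — STACK UNDERFLOW

Answer: step 4: add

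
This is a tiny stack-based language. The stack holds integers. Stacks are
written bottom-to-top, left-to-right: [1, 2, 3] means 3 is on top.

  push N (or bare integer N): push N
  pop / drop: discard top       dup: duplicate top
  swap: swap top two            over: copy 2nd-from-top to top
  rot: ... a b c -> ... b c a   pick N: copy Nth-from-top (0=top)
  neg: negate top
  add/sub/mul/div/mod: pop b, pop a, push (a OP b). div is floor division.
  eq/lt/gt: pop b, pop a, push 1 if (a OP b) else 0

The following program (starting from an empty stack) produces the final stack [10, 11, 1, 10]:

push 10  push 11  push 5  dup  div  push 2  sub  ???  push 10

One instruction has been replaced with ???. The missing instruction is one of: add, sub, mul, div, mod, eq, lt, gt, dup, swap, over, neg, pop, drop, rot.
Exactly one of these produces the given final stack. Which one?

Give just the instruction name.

Answer: neg

Derivation:
Stack before ???: [10, 11, -1]
Stack after ???:  [10, 11, 1]
The instruction that transforms [10, 11, -1] -> [10, 11, 1] is: neg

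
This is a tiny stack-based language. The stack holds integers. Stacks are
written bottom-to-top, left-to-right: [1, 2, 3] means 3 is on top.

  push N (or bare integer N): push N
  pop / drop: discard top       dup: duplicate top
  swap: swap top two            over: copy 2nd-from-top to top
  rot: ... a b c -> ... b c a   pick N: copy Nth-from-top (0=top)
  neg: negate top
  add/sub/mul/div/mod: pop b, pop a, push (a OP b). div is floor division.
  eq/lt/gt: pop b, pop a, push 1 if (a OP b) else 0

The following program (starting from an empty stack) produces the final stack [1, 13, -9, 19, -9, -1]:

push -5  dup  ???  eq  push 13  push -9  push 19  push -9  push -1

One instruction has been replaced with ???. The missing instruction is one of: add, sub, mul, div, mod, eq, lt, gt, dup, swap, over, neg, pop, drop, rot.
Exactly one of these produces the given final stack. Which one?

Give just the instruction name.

Answer: swap

Derivation:
Stack before ???: [-5, -5]
Stack after ???:  [-5, -5]
The instruction that transforms [-5, -5] -> [-5, -5] is: swap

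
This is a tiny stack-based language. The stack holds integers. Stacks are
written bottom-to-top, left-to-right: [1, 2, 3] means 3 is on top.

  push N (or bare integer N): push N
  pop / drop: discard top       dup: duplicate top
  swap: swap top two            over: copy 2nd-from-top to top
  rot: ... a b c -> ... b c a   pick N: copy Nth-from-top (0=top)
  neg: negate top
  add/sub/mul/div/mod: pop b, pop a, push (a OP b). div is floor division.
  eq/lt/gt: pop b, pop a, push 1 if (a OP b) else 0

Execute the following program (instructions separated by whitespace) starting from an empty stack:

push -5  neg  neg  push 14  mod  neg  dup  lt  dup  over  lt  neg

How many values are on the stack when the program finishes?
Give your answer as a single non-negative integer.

Answer: 2

Derivation:
After 'push -5': stack = [-5] (depth 1)
After 'neg': stack = [5] (depth 1)
After 'neg': stack = [-5] (depth 1)
After 'push 14': stack = [-5, 14] (depth 2)
After 'mod': stack = [9] (depth 1)
After 'neg': stack = [-9] (depth 1)
After 'dup': stack = [-9, -9] (depth 2)
After 'lt': stack = [0] (depth 1)
After 'dup': stack = [0, 0] (depth 2)
After 'over': stack = [0, 0, 0] (depth 3)
After 'lt': stack = [0, 0] (depth 2)
After 'neg': stack = [0, 0] (depth 2)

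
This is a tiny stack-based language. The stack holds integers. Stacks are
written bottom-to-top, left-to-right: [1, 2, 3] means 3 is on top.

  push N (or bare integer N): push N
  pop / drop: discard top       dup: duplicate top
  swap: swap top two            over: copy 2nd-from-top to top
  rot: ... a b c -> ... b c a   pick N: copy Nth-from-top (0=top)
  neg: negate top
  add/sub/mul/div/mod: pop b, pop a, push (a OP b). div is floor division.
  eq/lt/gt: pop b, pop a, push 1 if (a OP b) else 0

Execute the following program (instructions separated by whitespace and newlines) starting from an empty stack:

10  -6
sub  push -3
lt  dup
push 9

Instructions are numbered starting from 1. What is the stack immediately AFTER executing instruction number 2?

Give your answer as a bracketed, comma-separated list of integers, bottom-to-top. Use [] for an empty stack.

Step 1 ('10'): [10]
Step 2 ('-6'): [10, -6]

Answer: [10, -6]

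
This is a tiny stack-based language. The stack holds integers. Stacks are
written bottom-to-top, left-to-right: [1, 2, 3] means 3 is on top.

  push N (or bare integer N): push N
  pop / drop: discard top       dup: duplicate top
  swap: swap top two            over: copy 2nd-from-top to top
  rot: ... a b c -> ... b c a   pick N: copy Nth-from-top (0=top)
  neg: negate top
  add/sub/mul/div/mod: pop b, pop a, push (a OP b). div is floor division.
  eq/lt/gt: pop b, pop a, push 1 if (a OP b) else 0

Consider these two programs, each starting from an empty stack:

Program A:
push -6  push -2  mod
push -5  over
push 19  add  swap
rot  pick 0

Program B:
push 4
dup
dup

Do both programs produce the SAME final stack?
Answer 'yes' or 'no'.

Answer: no

Derivation:
Program A trace:
  After 'push -6': [-6]
  After 'push -2': [-6, -2]
  After 'mod': [0]
  After 'push -5': [0, -5]
  After 'over': [0, -5, 0]
  After 'push 19': [0, -5, 0, 19]
  After 'add': [0, -5, 19]
  After 'swap': [0, 19, -5]
  After 'rot': [19, -5, 0]
  After 'pick 0': [19, -5, 0, 0]
Program A final stack: [19, -5, 0, 0]

Program B trace:
  After 'push 4': [4]
  After 'dup': [4, 4]
  After 'dup': [4, 4, 4]
Program B final stack: [4, 4, 4]
Same: no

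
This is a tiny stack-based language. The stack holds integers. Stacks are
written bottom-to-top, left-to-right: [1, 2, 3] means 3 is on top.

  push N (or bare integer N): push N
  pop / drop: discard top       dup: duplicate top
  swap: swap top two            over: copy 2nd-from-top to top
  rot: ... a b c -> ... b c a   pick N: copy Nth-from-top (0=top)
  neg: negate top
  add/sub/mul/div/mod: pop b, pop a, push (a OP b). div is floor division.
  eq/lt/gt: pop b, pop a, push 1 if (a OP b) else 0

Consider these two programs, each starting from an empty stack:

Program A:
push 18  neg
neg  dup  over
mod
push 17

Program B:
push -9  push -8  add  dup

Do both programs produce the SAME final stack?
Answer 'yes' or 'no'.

Answer: no

Derivation:
Program A trace:
  After 'push 18': [18]
  After 'neg': [-18]
  After 'neg': [18]
  After 'dup': [18, 18]
  After 'over': [18, 18, 18]
  After 'mod': [18, 0]
  After 'push 17': [18, 0, 17]
Program A final stack: [18, 0, 17]

Program B trace:
  After 'push -9': [-9]
  After 'push -8': [-9, -8]
  After 'add': [-17]
  After 'dup': [-17, -17]
Program B final stack: [-17, -17]
Same: no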